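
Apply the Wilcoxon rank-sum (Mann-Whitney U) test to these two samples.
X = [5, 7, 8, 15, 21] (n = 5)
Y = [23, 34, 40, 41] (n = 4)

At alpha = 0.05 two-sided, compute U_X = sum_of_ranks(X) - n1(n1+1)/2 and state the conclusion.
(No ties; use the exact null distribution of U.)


Step 1: Combine and sort all 9 observations; assign midranks.
sorted (value, group): (5,X), (7,X), (8,X), (15,X), (21,X), (23,Y), (34,Y), (40,Y), (41,Y)
ranks: 5->1, 7->2, 8->3, 15->4, 21->5, 23->6, 34->7, 40->8, 41->9
Step 2: Rank sum for X: R1 = 1 + 2 + 3 + 4 + 5 = 15.
Step 3: U_X = R1 - n1(n1+1)/2 = 15 - 5*6/2 = 15 - 15 = 0.
       U_Y = n1*n2 - U_X = 20 - 0 = 20.
Step 4: No ties, so the exact null distribution of U (based on enumerating the C(9,5) = 126 equally likely rank assignments) gives the two-sided p-value.
Step 5: p-value = 0.015873; compare to alpha = 0.05. reject H0.

U_X = 0, p = 0.015873, reject H0 at alpha = 0.05.


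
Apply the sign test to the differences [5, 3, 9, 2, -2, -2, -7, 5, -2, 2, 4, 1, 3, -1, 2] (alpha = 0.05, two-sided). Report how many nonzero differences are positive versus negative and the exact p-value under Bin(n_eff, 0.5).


Step 1: Discard zero differences. Original n = 15; n_eff = number of nonzero differences = 15.
Nonzero differences (with sign): +5, +3, +9, +2, -2, -2, -7, +5, -2, +2, +4, +1, +3, -1, +2
Step 2: Count signs: positive = 10, negative = 5.
Step 3: Under H0: P(positive) = 0.5, so the number of positives S ~ Bin(15, 0.5).
Step 4: Two-sided exact p-value = sum of Bin(15,0.5) probabilities at or below the observed probability = 0.301758.
Step 5: alpha = 0.05. fail to reject H0.

n_eff = 15, pos = 10, neg = 5, p = 0.301758, fail to reject H0.


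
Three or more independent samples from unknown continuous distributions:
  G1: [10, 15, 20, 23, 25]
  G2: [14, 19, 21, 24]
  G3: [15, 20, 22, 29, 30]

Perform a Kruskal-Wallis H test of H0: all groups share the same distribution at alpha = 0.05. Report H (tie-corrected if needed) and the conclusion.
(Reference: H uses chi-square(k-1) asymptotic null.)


Step 1: Combine all N = 14 observations and assign midranks.
sorted (value, group, rank): (10,G1,1), (14,G2,2), (15,G1,3.5), (15,G3,3.5), (19,G2,5), (20,G1,6.5), (20,G3,6.5), (21,G2,8), (22,G3,9), (23,G1,10), (24,G2,11), (25,G1,12), (29,G3,13), (30,G3,14)
Step 2: Sum ranks within each group.
R_1 = 33 (n_1 = 5)
R_2 = 26 (n_2 = 4)
R_3 = 46 (n_3 = 5)
Step 3: H = 12/(N(N+1)) * sum(R_i^2/n_i) - 3(N+1)
     = 12/(14*15) * (33^2/5 + 26^2/4 + 46^2/5) - 3*15
     = 0.057143 * 810 - 45
     = 1.285714.
Step 4: Ties present; correction factor C = 1 - 12/(14^3 - 14) = 0.995604. Corrected H = 1.285714 / 0.995604 = 1.291391.
Step 5: Under H0, H ~ chi^2(2); p-value = 0.524298.
Step 6: alpha = 0.05. fail to reject H0.

H = 1.2914, df = 2, p = 0.524298, fail to reject H0.


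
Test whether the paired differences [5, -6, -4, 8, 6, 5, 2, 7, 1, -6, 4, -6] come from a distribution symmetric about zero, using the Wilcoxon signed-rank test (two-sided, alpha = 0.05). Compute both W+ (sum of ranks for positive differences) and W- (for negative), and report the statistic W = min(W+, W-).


Step 1: Drop any zero differences (none here) and take |d_i|.
|d| = [5, 6, 4, 8, 6, 5, 2, 7, 1, 6, 4, 6]
Step 2: Midrank |d_i| (ties get averaged ranks).
ranks: |5|->5.5, |6|->8.5, |4|->3.5, |8|->12, |6|->8.5, |5|->5.5, |2|->2, |7|->11, |1|->1, |6|->8.5, |4|->3.5, |6|->8.5
Step 3: Attach original signs; sum ranks with positive sign and with negative sign.
W+ = 5.5 + 12 + 8.5 + 5.5 + 2 + 11 + 1 + 3.5 = 49
W- = 8.5 + 3.5 + 8.5 + 8.5 = 29
(Check: W+ + W- = 78 should equal n(n+1)/2 = 78.)
Step 4: Test statistic W = min(W+, W-) = 29.
Step 5: Ties in |d|, so use the tie-corrected normal approximation.
        E[W] = n(n+1)/4 = 12*13/4 = 39.
        Tie groups: |d|=4 (t=2), |d|=5 (t=2), |d|=6 (t=4); sum(t^3 - t) = 72.
        Var[W] = n(n+1)(2n+1)/24 - sum(t^3-t)/48 = 3900/24 - 72/48 = 161.
        z = (W - E[W]) / sqrt(Var[W]) = (29 - 39) / 12.6886 = -0.7881.
        Two-sided p = 2*Phi(z) = 0.430632.
Step 6: alpha = 0.05. fail to reject H0.

W+ = 49, W- = 29, W = min = 29, p = 0.430632, fail to reject H0.


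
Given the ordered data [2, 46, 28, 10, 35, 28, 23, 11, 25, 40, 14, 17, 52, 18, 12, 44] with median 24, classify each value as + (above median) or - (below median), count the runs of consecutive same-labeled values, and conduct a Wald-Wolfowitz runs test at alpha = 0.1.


Step 1: Compute median = 24; label A = above, B = below.
Labels in order: BAABAABBAABBABBA  (n_A = 8, n_B = 8)
Step 2: Count runs R = 10.
Step 3: Under H0 (random ordering), E[R] = 2*n_A*n_B/(n_A+n_B) + 1 = 2*8*8/16 + 1 = 9.0000.
        Var[R] = 2*n_A*n_B*(2*n_A*n_B - n_A - n_B) / ((n_A+n_B)^2 * (n_A+n_B-1)) = 14336/3840 = 3.7333.
        SD[R] = 1.9322.
Step 4: Continuity-corrected z = (R - 0.5 - E[R]) / SD[R] = (10 - 0.5 - 9.0000) / 1.9322 = 0.2588.
Step 5: Two-sided p-value via normal approximation = 2*(1 - Phi(|z|)) = 0.795809.
Step 6: alpha = 0.1. fail to reject H0.

R = 10, z = 0.2588, p = 0.795809, fail to reject H0.


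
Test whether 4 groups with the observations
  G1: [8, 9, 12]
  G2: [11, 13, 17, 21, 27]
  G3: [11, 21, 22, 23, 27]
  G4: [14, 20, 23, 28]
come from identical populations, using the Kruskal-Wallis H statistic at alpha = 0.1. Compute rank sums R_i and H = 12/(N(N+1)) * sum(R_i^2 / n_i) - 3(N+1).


Step 1: Combine all N = 17 observations and assign midranks.
sorted (value, group, rank): (8,G1,1), (9,G1,2), (11,G2,3.5), (11,G3,3.5), (12,G1,5), (13,G2,6), (14,G4,7), (17,G2,8), (20,G4,9), (21,G2,10.5), (21,G3,10.5), (22,G3,12), (23,G3,13.5), (23,G4,13.5), (27,G2,15.5), (27,G3,15.5), (28,G4,17)
Step 2: Sum ranks within each group.
R_1 = 8 (n_1 = 3)
R_2 = 43.5 (n_2 = 5)
R_3 = 55 (n_3 = 5)
R_4 = 46.5 (n_4 = 4)
Step 3: H = 12/(N(N+1)) * sum(R_i^2/n_i) - 3(N+1)
     = 12/(17*18) * (8^2/3 + 43.5^2/5 + 55^2/5 + 46.5^2/4) - 3*18
     = 0.039216 * 1545.35 - 54
     = 6.601797.
Step 4: Ties present; correction factor C = 1 - 24/(17^3 - 17) = 0.995098. Corrected H = 6.601797 / 0.995098 = 6.634319.
Step 5: Under H0, H ~ chi^2(3); p-value = 0.084513.
Step 6: alpha = 0.1. reject H0.

H = 6.6343, df = 3, p = 0.084513, reject H0.


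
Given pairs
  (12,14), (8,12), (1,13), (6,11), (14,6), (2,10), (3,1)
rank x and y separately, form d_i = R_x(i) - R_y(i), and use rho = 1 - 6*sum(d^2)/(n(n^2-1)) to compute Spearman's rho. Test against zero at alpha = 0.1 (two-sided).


Step 1: Rank x and y separately (midranks; no ties here).
rank(x): 12->6, 8->5, 1->1, 6->4, 14->7, 2->2, 3->3
rank(y): 14->7, 12->5, 13->6, 11->4, 6->2, 10->3, 1->1
Step 2: d_i = R_x(i) - R_y(i); compute d_i^2.
  (6-7)^2=1, (5-5)^2=0, (1-6)^2=25, (4-4)^2=0, (7-2)^2=25, (2-3)^2=1, (3-1)^2=4
sum(d^2) = 56.
Step 3: rho = 1 - 6*56 / (7*(7^2 - 1)) = 1 - 336/336 = 0.000000.
Step 4: Under H0, t = rho * sqrt((n-2)/(1-rho^2)) = 0.0000 ~ t(5).
Step 5: Two-sided p-value from the t-distribution with 5 df = 1.000000.
Step 6: alpha = 0.1. fail to reject H0.

rho = 0.0000, p = 1.000000, fail to reject H0 at alpha = 0.1.


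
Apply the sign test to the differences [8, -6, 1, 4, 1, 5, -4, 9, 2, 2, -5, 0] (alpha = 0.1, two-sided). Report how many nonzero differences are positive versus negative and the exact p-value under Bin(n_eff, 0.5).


Step 1: Discard zero differences. Original n = 12; n_eff = number of nonzero differences = 11.
Nonzero differences (with sign): +8, -6, +1, +4, +1, +5, -4, +9, +2, +2, -5
Step 2: Count signs: positive = 8, negative = 3.
Step 3: Under H0: P(positive) = 0.5, so the number of positives S ~ Bin(11, 0.5).
Step 4: Two-sided exact p-value = sum of Bin(11,0.5) probabilities at or below the observed probability = 0.226562.
Step 5: alpha = 0.1. fail to reject H0.

n_eff = 11, pos = 8, neg = 3, p = 0.226562, fail to reject H0.


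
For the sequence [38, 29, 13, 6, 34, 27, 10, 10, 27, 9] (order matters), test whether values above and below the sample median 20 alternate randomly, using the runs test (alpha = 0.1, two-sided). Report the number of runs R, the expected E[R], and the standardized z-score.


Step 1: Compute median = 20; label A = above, B = below.
Labels in order: AABBAABBAB  (n_A = 5, n_B = 5)
Step 2: Count runs R = 6.
Step 3: Under H0 (random ordering), E[R] = 2*n_A*n_B/(n_A+n_B) + 1 = 2*5*5/10 + 1 = 6.0000.
        Var[R] = 2*n_A*n_B*(2*n_A*n_B - n_A - n_B) / ((n_A+n_B)^2 * (n_A+n_B-1)) = 2000/900 = 2.2222.
        SD[R] = 1.4907.
Step 4: R = E[R], so z = 0 with no continuity correction.
Step 5: Two-sided p-value via normal approximation = 2*(1 - Phi(|z|)) = 1.000000.
Step 6: alpha = 0.1. fail to reject H0.

R = 6, z = 0.0000, p = 1.000000, fail to reject H0.


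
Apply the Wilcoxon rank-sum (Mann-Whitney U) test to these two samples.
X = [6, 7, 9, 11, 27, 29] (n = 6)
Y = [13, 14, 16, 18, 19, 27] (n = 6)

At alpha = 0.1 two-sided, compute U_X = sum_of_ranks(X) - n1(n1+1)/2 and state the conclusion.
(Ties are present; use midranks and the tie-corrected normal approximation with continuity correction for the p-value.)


Step 1: Combine and sort all 12 observations; assign midranks.
sorted (value, group): (6,X), (7,X), (9,X), (11,X), (13,Y), (14,Y), (16,Y), (18,Y), (19,Y), (27,X), (27,Y), (29,X)
ranks: 6->1, 7->2, 9->3, 11->4, 13->5, 14->6, 16->7, 18->8, 19->9, 27->10.5, 27->10.5, 29->12
Step 2: Rank sum for X: R1 = 1 + 2 + 3 + 4 + 10.5 + 12 = 32.5.
Step 3: U_X = R1 - n1(n1+1)/2 = 32.5 - 6*7/2 = 32.5 - 21 = 11.5.
       U_Y = n1*n2 - U_X = 36 - 11.5 = 24.5.
Step 4: Ties are present, so use the tie-corrected normal approximation (with continuity correction) for the p-value.
Step 5: p-value = 0.335822; compare to alpha = 0.1. fail to reject H0.

U_X = 11.5, p = 0.335822, fail to reject H0 at alpha = 0.1.


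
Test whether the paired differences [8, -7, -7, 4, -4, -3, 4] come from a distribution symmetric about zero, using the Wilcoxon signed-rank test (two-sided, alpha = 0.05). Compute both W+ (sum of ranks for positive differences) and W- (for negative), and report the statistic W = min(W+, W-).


Step 1: Drop any zero differences (none here) and take |d_i|.
|d| = [8, 7, 7, 4, 4, 3, 4]
Step 2: Midrank |d_i| (ties get averaged ranks).
ranks: |8|->7, |7|->5.5, |7|->5.5, |4|->3, |4|->3, |3|->1, |4|->3
Step 3: Attach original signs; sum ranks with positive sign and with negative sign.
W+ = 7 + 3 + 3 = 13
W- = 5.5 + 5.5 + 3 + 1 = 15
(Check: W+ + W- = 28 should equal n(n+1)/2 = 28.)
Step 4: Test statistic W = min(W+, W-) = 13.
Step 5: Ties in |d|, so use the tie-corrected normal approximation.
        E[W] = n(n+1)/4 = 7*8/4 = 14.
        Tie groups: |d|=4 (t=3), |d|=7 (t=2); sum(t^3 - t) = 30.
        Var[W] = n(n+1)(2n+1)/24 - sum(t^3-t)/48 = 840/24 - 30/48 = 34.375.
        z = (W - E[W]) / sqrt(Var[W]) = (13 - 14) / 5.8630 = -0.1706.
        Two-sided p = 2*Phi(z) = 0.864569.
Step 6: alpha = 0.05. fail to reject H0.

W+ = 13, W- = 15, W = min = 13, p = 0.864569, fail to reject H0.


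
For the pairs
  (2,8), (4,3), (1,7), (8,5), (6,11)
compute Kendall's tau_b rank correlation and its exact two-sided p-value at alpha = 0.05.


Step 1: Enumerate the 10 unordered pairs (i,j) with i<j and classify each by sign(x_j-x_i) * sign(y_j-y_i).
  (1,2):dx=+2,dy=-5->D; (1,3):dx=-1,dy=-1->C; (1,4):dx=+6,dy=-3->D; (1,5):dx=+4,dy=+3->C
  (2,3):dx=-3,dy=+4->D; (2,4):dx=+4,dy=+2->C; (2,5):dx=+2,dy=+8->C; (3,4):dx=+7,dy=-2->D
  (3,5):dx=+5,dy=+4->C; (4,5):dx=-2,dy=+6->D
Step 2: C = 5, D = 5, total pairs = 10.
Step 3: tau = (C - D)/(n(n-1)/2) = (5 - 5)/10 = 0.000000.
Step 4: Exact two-sided p-value (enumerate n! = 120 permutations of y under H0): p = 1.000000.
Step 5: alpha = 0.05. fail to reject H0.

tau_b = 0.0000 (C=5, D=5), p = 1.000000, fail to reject H0.


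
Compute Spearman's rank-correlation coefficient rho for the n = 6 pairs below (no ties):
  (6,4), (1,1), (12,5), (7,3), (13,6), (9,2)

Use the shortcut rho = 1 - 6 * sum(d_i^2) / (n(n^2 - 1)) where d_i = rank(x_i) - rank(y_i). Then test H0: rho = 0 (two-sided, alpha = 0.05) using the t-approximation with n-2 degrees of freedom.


Step 1: Rank x and y separately (midranks; no ties here).
rank(x): 6->2, 1->1, 12->5, 7->3, 13->6, 9->4
rank(y): 4->4, 1->1, 5->5, 3->3, 6->6, 2->2
Step 2: d_i = R_x(i) - R_y(i); compute d_i^2.
  (2-4)^2=4, (1-1)^2=0, (5-5)^2=0, (3-3)^2=0, (6-6)^2=0, (4-2)^2=4
sum(d^2) = 8.
Step 3: rho = 1 - 6*8 / (6*(6^2 - 1)) = 1 - 48/210 = 0.771429.
Step 4: Under H0, t = rho * sqrt((n-2)/(1-rho^2)) = 2.4247 ~ t(4).
Step 5: Two-sided p-value from the t-distribution with 4 df = 0.072397.
Step 6: alpha = 0.05. fail to reject H0.

rho = 0.7714, p = 0.072397, fail to reject H0 at alpha = 0.05.


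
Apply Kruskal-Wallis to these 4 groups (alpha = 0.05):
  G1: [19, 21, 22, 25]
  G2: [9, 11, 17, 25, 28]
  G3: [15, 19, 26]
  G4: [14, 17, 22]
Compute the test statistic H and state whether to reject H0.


Step 1: Combine all N = 15 observations and assign midranks.
sorted (value, group, rank): (9,G2,1), (11,G2,2), (14,G4,3), (15,G3,4), (17,G2,5.5), (17,G4,5.5), (19,G1,7.5), (19,G3,7.5), (21,G1,9), (22,G1,10.5), (22,G4,10.5), (25,G1,12.5), (25,G2,12.5), (26,G3,14), (28,G2,15)
Step 2: Sum ranks within each group.
R_1 = 39.5 (n_1 = 4)
R_2 = 36 (n_2 = 5)
R_3 = 25.5 (n_3 = 3)
R_4 = 19 (n_4 = 3)
Step 3: H = 12/(N(N+1)) * sum(R_i^2/n_i) - 3(N+1)
     = 12/(15*16) * (39.5^2/4 + 36^2/5 + 25.5^2/3 + 19^2/3) - 3*16
     = 0.050000 * 986.346 - 48
     = 1.317292.
Step 4: Ties present; correction factor C = 1 - 24/(15^3 - 15) = 0.992857. Corrected H = 1.317292 / 0.992857 = 1.326769.
Step 5: Under H0, H ~ chi^2(3); p-value = 0.722787.
Step 6: alpha = 0.05. fail to reject H0.

H = 1.3268, df = 3, p = 0.722787, fail to reject H0.


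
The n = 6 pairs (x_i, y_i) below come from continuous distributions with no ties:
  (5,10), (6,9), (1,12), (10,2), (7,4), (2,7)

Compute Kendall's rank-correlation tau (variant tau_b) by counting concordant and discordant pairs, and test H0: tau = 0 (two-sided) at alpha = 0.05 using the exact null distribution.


Step 1: Enumerate the 15 unordered pairs (i,j) with i<j and classify each by sign(x_j-x_i) * sign(y_j-y_i).
  (1,2):dx=+1,dy=-1->D; (1,3):dx=-4,dy=+2->D; (1,4):dx=+5,dy=-8->D; (1,5):dx=+2,dy=-6->D
  (1,6):dx=-3,dy=-3->C; (2,3):dx=-5,dy=+3->D; (2,4):dx=+4,dy=-7->D; (2,5):dx=+1,dy=-5->D
  (2,6):dx=-4,dy=-2->C; (3,4):dx=+9,dy=-10->D; (3,5):dx=+6,dy=-8->D; (3,6):dx=+1,dy=-5->D
  (4,5):dx=-3,dy=+2->D; (4,6):dx=-8,dy=+5->D; (5,6):dx=-5,dy=+3->D
Step 2: C = 2, D = 13, total pairs = 15.
Step 3: tau = (C - D)/(n(n-1)/2) = (2 - 13)/15 = -0.733333.
Step 4: Exact two-sided p-value (enumerate n! = 720 permutations of y under H0): p = 0.055556.
Step 5: alpha = 0.05. fail to reject H0.

tau_b = -0.7333 (C=2, D=13), p = 0.055556, fail to reject H0.


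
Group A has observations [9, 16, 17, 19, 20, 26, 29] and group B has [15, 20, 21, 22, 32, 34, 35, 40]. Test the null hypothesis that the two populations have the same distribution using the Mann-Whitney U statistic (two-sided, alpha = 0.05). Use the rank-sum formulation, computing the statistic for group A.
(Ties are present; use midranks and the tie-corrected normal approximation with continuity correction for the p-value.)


Step 1: Combine and sort all 15 observations; assign midranks.
sorted (value, group): (9,X), (15,Y), (16,X), (17,X), (19,X), (20,X), (20,Y), (21,Y), (22,Y), (26,X), (29,X), (32,Y), (34,Y), (35,Y), (40,Y)
ranks: 9->1, 15->2, 16->3, 17->4, 19->5, 20->6.5, 20->6.5, 21->8, 22->9, 26->10, 29->11, 32->12, 34->13, 35->14, 40->15
Step 2: Rank sum for X: R1 = 1 + 3 + 4 + 5 + 6.5 + 10 + 11 = 40.5.
Step 3: U_X = R1 - n1(n1+1)/2 = 40.5 - 7*8/2 = 40.5 - 28 = 12.5.
       U_Y = n1*n2 - U_X = 56 - 12.5 = 43.5.
Step 4: Ties are present, so use the tie-corrected normal approximation (with continuity correction) for the p-value.
Step 5: p-value = 0.082305; compare to alpha = 0.05. fail to reject H0.

U_X = 12.5, p = 0.082305, fail to reject H0 at alpha = 0.05.


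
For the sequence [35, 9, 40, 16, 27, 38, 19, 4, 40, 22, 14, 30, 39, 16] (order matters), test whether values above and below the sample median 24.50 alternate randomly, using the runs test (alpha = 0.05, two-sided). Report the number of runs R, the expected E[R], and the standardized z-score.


Step 1: Compute median = 24.50; label A = above, B = below.
Labels in order: ABABAABBABBAAB  (n_A = 7, n_B = 7)
Step 2: Count runs R = 10.
Step 3: Under H0 (random ordering), E[R] = 2*n_A*n_B/(n_A+n_B) + 1 = 2*7*7/14 + 1 = 8.0000.
        Var[R] = 2*n_A*n_B*(2*n_A*n_B - n_A - n_B) / ((n_A+n_B)^2 * (n_A+n_B-1)) = 8232/2548 = 3.2308.
        SD[R] = 1.7974.
Step 4: Continuity-corrected z = (R - 0.5 - E[R]) / SD[R] = (10 - 0.5 - 8.0000) / 1.7974 = 0.8345.
Step 5: Two-sided p-value via normal approximation = 2*(1 - Phi(|z|)) = 0.403986.
Step 6: alpha = 0.05. fail to reject H0.

R = 10, z = 0.8345, p = 0.403986, fail to reject H0.


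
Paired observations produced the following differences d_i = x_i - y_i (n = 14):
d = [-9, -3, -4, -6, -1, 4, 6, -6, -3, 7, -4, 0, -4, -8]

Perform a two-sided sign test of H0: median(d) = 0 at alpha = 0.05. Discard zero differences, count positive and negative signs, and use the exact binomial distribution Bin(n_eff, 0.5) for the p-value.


Step 1: Discard zero differences. Original n = 14; n_eff = number of nonzero differences = 13.
Nonzero differences (with sign): -9, -3, -4, -6, -1, +4, +6, -6, -3, +7, -4, -4, -8
Step 2: Count signs: positive = 3, negative = 10.
Step 3: Under H0: P(positive) = 0.5, so the number of positives S ~ Bin(13, 0.5).
Step 4: Two-sided exact p-value = sum of Bin(13,0.5) probabilities at or below the observed probability = 0.092285.
Step 5: alpha = 0.05. fail to reject H0.

n_eff = 13, pos = 3, neg = 10, p = 0.092285, fail to reject H0.


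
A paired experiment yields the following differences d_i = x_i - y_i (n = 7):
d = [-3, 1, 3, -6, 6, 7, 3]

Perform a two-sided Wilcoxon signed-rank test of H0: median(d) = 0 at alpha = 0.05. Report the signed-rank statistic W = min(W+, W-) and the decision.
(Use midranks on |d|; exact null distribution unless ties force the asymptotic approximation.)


Step 1: Drop any zero differences (none here) and take |d_i|.
|d| = [3, 1, 3, 6, 6, 7, 3]
Step 2: Midrank |d_i| (ties get averaged ranks).
ranks: |3|->3, |1|->1, |3|->3, |6|->5.5, |6|->5.5, |7|->7, |3|->3
Step 3: Attach original signs; sum ranks with positive sign and with negative sign.
W+ = 1 + 3 + 5.5 + 7 + 3 = 19.5
W- = 3 + 5.5 = 8.5
(Check: W+ + W- = 28 should equal n(n+1)/2 = 28.)
Step 4: Test statistic W = min(W+, W-) = 8.5.
Step 5: Ties in |d|, so use the tie-corrected normal approximation.
        E[W] = n(n+1)/4 = 7*8/4 = 14.
        Tie groups: |d|=3 (t=3), |d|=6 (t=2); sum(t^3 - t) = 30.
        Var[W] = n(n+1)(2n+1)/24 - sum(t^3-t)/48 = 840/24 - 30/48 = 34.375.
        z = (W - E[W]) / sqrt(Var[W]) = (8.5 - 14) / 5.8630 = -0.9381.
        Two-sided p = 2*Phi(z) = 0.348202.
Step 6: alpha = 0.05. fail to reject H0.

W+ = 19.5, W- = 8.5, W = min = 8.5, p = 0.348202, fail to reject H0.


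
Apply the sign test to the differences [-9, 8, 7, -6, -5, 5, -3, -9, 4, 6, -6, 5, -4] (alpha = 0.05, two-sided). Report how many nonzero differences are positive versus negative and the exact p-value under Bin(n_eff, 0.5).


Step 1: Discard zero differences. Original n = 13; n_eff = number of nonzero differences = 13.
Nonzero differences (with sign): -9, +8, +7, -6, -5, +5, -3, -9, +4, +6, -6, +5, -4
Step 2: Count signs: positive = 6, negative = 7.
Step 3: Under H0: P(positive) = 0.5, so the number of positives S ~ Bin(13, 0.5).
Step 4: Two-sided exact p-value = sum of Bin(13,0.5) probabilities at or below the observed probability = 1.000000.
Step 5: alpha = 0.05. fail to reject H0.

n_eff = 13, pos = 6, neg = 7, p = 1.000000, fail to reject H0.


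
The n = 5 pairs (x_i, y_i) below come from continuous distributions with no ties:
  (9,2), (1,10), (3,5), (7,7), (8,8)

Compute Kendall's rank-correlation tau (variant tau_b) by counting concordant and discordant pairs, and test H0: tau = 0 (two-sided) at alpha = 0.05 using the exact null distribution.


Step 1: Enumerate the 10 unordered pairs (i,j) with i<j and classify each by sign(x_j-x_i) * sign(y_j-y_i).
  (1,2):dx=-8,dy=+8->D; (1,3):dx=-6,dy=+3->D; (1,4):dx=-2,dy=+5->D; (1,5):dx=-1,dy=+6->D
  (2,3):dx=+2,dy=-5->D; (2,4):dx=+6,dy=-3->D; (2,5):dx=+7,dy=-2->D; (3,4):dx=+4,dy=+2->C
  (3,5):dx=+5,dy=+3->C; (4,5):dx=+1,dy=+1->C
Step 2: C = 3, D = 7, total pairs = 10.
Step 3: tau = (C - D)/(n(n-1)/2) = (3 - 7)/10 = -0.400000.
Step 4: Exact two-sided p-value (enumerate n! = 120 permutations of y under H0): p = 0.483333.
Step 5: alpha = 0.05. fail to reject H0.

tau_b = -0.4000 (C=3, D=7), p = 0.483333, fail to reject H0.


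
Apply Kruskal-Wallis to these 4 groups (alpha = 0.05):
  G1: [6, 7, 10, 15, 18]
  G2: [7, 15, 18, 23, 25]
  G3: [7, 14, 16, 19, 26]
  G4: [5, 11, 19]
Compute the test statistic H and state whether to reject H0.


Step 1: Combine all N = 18 observations and assign midranks.
sorted (value, group, rank): (5,G4,1), (6,G1,2), (7,G1,4), (7,G2,4), (7,G3,4), (10,G1,6), (11,G4,7), (14,G3,8), (15,G1,9.5), (15,G2,9.5), (16,G3,11), (18,G1,12.5), (18,G2,12.5), (19,G3,14.5), (19,G4,14.5), (23,G2,16), (25,G2,17), (26,G3,18)
Step 2: Sum ranks within each group.
R_1 = 34 (n_1 = 5)
R_2 = 59 (n_2 = 5)
R_3 = 55.5 (n_3 = 5)
R_4 = 22.5 (n_4 = 3)
Step 3: H = 12/(N(N+1)) * sum(R_i^2/n_i) - 3(N+1)
     = 12/(18*19) * (34^2/5 + 59^2/5 + 55.5^2/5 + 22.5^2/3) - 3*19
     = 0.035088 * 1712.2 - 57
     = 3.077193.
Step 4: Ties present; correction factor C = 1 - 42/(18^3 - 18) = 0.992776. Corrected H = 3.077193 / 0.992776 = 3.099584.
Step 5: Under H0, H ~ chi^2(3); p-value = 0.376525.
Step 6: alpha = 0.05. fail to reject H0.

H = 3.0996, df = 3, p = 0.376525, fail to reject H0.


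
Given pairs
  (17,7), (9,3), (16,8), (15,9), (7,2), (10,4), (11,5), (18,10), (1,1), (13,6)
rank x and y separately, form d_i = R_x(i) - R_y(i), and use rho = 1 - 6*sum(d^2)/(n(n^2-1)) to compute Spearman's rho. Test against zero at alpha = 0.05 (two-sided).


Step 1: Rank x and y separately (midranks; no ties here).
rank(x): 17->9, 9->3, 16->8, 15->7, 7->2, 10->4, 11->5, 18->10, 1->1, 13->6
rank(y): 7->7, 3->3, 8->8, 9->9, 2->2, 4->4, 5->5, 10->10, 1->1, 6->6
Step 2: d_i = R_x(i) - R_y(i); compute d_i^2.
  (9-7)^2=4, (3-3)^2=0, (8-8)^2=0, (7-9)^2=4, (2-2)^2=0, (4-4)^2=0, (5-5)^2=0, (10-10)^2=0, (1-1)^2=0, (6-6)^2=0
sum(d^2) = 8.
Step 3: rho = 1 - 6*8 / (10*(10^2 - 1)) = 1 - 48/990 = 0.951515.
Step 4: Under H0, t = rho * sqrt((n-2)/(1-rho^2)) = 8.7493 ~ t(8).
Step 5: Two-sided p-value from the t-distribution with 8 df = 0.000023.
Step 6: alpha = 0.05. reject H0.

rho = 0.9515, p = 0.000023, reject H0 at alpha = 0.05.


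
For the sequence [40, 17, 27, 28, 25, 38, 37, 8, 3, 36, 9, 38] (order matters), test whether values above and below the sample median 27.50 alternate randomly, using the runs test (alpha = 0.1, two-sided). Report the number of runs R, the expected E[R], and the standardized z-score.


Step 1: Compute median = 27.50; label A = above, B = below.
Labels in order: ABBABAABBABA  (n_A = 6, n_B = 6)
Step 2: Count runs R = 9.
Step 3: Under H0 (random ordering), E[R] = 2*n_A*n_B/(n_A+n_B) + 1 = 2*6*6/12 + 1 = 7.0000.
        Var[R] = 2*n_A*n_B*(2*n_A*n_B - n_A - n_B) / ((n_A+n_B)^2 * (n_A+n_B-1)) = 4320/1584 = 2.7273.
        SD[R] = 1.6514.
Step 4: Continuity-corrected z = (R - 0.5 - E[R]) / SD[R] = (9 - 0.5 - 7.0000) / 1.6514 = 0.9083.
Step 5: Two-sided p-value via normal approximation = 2*(1 - Phi(|z|)) = 0.363722.
Step 6: alpha = 0.1. fail to reject H0.

R = 9, z = 0.9083, p = 0.363722, fail to reject H0.


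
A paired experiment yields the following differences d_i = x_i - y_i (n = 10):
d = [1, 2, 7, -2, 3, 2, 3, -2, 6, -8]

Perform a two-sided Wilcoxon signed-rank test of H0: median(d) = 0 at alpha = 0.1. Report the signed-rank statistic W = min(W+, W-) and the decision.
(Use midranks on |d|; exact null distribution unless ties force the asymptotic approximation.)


Step 1: Drop any zero differences (none here) and take |d_i|.
|d| = [1, 2, 7, 2, 3, 2, 3, 2, 6, 8]
Step 2: Midrank |d_i| (ties get averaged ranks).
ranks: |1|->1, |2|->3.5, |7|->9, |2|->3.5, |3|->6.5, |2|->3.5, |3|->6.5, |2|->3.5, |6|->8, |8|->10
Step 3: Attach original signs; sum ranks with positive sign and with negative sign.
W+ = 1 + 3.5 + 9 + 6.5 + 3.5 + 6.5 + 8 = 38
W- = 3.5 + 3.5 + 10 = 17
(Check: W+ + W- = 55 should equal n(n+1)/2 = 55.)
Step 4: Test statistic W = min(W+, W-) = 17.
Step 5: Ties in |d|, so use the tie-corrected normal approximation.
        E[W] = n(n+1)/4 = 10*11/4 = 27.5.
        Tie groups: |d|=2 (t=4), |d|=3 (t=2); sum(t^3 - t) = 66.
        Var[W] = n(n+1)(2n+1)/24 - sum(t^3-t)/48 = 2310/24 - 66/48 = 94.875.
        z = (W - E[W]) / sqrt(Var[W]) = (17 - 27.5) / 9.7404 = -1.0780.
        Two-sided p = 2*Phi(z) = 0.281040.
Step 6: alpha = 0.1. fail to reject H0.

W+ = 38, W- = 17, W = min = 17, p = 0.281040, fail to reject H0.


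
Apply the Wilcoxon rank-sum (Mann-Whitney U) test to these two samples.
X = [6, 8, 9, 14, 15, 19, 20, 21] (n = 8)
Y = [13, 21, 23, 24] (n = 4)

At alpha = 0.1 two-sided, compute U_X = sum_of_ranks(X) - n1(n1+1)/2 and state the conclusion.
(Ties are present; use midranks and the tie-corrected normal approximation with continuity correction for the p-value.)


Step 1: Combine and sort all 12 observations; assign midranks.
sorted (value, group): (6,X), (8,X), (9,X), (13,Y), (14,X), (15,X), (19,X), (20,X), (21,X), (21,Y), (23,Y), (24,Y)
ranks: 6->1, 8->2, 9->3, 13->4, 14->5, 15->6, 19->7, 20->8, 21->9.5, 21->9.5, 23->11, 24->12
Step 2: Rank sum for X: R1 = 1 + 2 + 3 + 5 + 6 + 7 + 8 + 9.5 = 41.5.
Step 3: U_X = R1 - n1(n1+1)/2 = 41.5 - 8*9/2 = 41.5 - 36 = 5.5.
       U_Y = n1*n2 - U_X = 32 - 5.5 = 26.5.
Step 4: Ties are present, so use the tie-corrected normal approximation (with continuity correction) for the p-value.
Step 5: p-value = 0.088869; compare to alpha = 0.1. reject H0.

U_X = 5.5, p = 0.088869, reject H0 at alpha = 0.1.


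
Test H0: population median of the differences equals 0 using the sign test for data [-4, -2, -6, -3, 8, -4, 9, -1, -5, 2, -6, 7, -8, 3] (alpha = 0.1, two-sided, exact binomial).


Step 1: Discard zero differences. Original n = 14; n_eff = number of nonzero differences = 14.
Nonzero differences (with sign): -4, -2, -6, -3, +8, -4, +9, -1, -5, +2, -6, +7, -8, +3
Step 2: Count signs: positive = 5, negative = 9.
Step 3: Under H0: P(positive) = 0.5, so the number of positives S ~ Bin(14, 0.5).
Step 4: Two-sided exact p-value = sum of Bin(14,0.5) probabilities at or below the observed probability = 0.423950.
Step 5: alpha = 0.1. fail to reject H0.

n_eff = 14, pos = 5, neg = 9, p = 0.423950, fail to reject H0.


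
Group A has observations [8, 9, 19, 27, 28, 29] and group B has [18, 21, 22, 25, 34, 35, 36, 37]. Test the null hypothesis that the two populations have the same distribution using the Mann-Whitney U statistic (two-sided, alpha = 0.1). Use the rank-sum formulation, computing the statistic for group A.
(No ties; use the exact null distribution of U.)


Step 1: Combine and sort all 14 observations; assign midranks.
sorted (value, group): (8,X), (9,X), (18,Y), (19,X), (21,Y), (22,Y), (25,Y), (27,X), (28,X), (29,X), (34,Y), (35,Y), (36,Y), (37,Y)
ranks: 8->1, 9->2, 18->3, 19->4, 21->5, 22->6, 25->7, 27->8, 28->9, 29->10, 34->11, 35->12, 36->13, 37->14
Step 2: Rank sum for X: R1 = 1 + 2 + 4 + 8 + 9 + 10 = 34.
Step 3: U_X = R1 - n1(n1+1)/2 = 34 - 6*7/2 = 34 - 21 = 13.
       U_Y = n1*n2 - U_X = 48 - 13 = 35.
Step 4: No ties, so the exact null distribution of U (based on enumerating the C(14,6) = 3003 equally likely rank assignments) gives the two-sided p-value.
Step 5: p-value = 0.181152; compare to alpha = 0.1. fail to reject H0.

U_X = 13, p = 0.181152, fail to reject H0 at alpha = 0.1.


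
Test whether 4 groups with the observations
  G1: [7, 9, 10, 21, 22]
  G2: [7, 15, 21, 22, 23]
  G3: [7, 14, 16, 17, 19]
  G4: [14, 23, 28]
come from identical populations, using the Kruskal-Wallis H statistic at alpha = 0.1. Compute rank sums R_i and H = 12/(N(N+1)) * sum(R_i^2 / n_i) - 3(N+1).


Step 1: Combine all N = 18 observations and assign midranks.
sorted (value, group, rank): (7,G1,2), (7,G2,2), (7,G3,2), (9,G1,4), (10,G1,5), (14,G3,6.5), (14,G4,6.5), (15,G2,8), (16,G3,9), (17,G3,10), (19,G3,11), (21,G1,12.5), (21,G2,12.5), (22,G1,14.5), (22,G2,14.5), (23,G2,16.5), (23,G4,16.5), (28,G4,18)
Step 2: Sum ranks within each group.
R_1 = 38 (n_1 = 5)
R_2 = 53.5 (n_2 = 5)
R_3 = 38.5 (n_3 = 5)
R_4 = 41 (n_4 = 3)
Step 3: H = 12/(N(N+1)) * sum(R_i^2/n_i) - 3(N+1)
     = 12/(18*19) * (38^2/5 + 53.5^2/5 + 38.5^2/5 + 41^2/3) - 3*19
     = 0.035088 * 1718.03 - 57
     = 3.281871.
Step 4: Ties present; correction factor C = 1 - 48/(18^3 - 18) = 0.991744. Corrected H = 3.281871 / 0.991744 = 3.309192.
Step 5: Under H0, H ~ chi^2(3); p-value = 0.346365.
Step 6: alpha = 0.1. fail to reject H0.

H = 3.3092, df = 3, p = 0.346365, fail to reject H0.


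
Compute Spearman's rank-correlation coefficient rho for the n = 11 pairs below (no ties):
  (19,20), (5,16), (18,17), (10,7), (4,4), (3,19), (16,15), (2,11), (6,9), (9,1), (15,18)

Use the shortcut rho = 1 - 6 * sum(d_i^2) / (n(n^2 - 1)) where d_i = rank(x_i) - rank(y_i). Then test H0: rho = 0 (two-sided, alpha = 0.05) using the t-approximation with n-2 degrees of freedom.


Step 1: Rank x and y separately (midranks; no ties here).
rank(x): 19->11, 5->4, 18->10, 10->7, 4->3, 3->2, 16->9, 2->1, 6->5, 9->6, 15->8
rank(y): 20->11, 16->7, 17->8, 7->3, 4->2, 19->10, 15->6, 11->5, 9->4, 1->1, 18->9
Step 2: d_i = R_x(i) - R_y(i); compute d_i^2.
  (11-11)^2=0, (4-7)^2=9, (10-8)^2=4, (7-3)^2=16, (3-2)^2=1, (2-10)^2=64, (9-6)^2=9, (1-5)^2=16, (5-4)^2=1, (6-1)^2=25, (8-9)^2=1
sum(d^2) = 146.
Step 3: rho = 1 - 6*146 / (11*(11^2 - 1)) = 1 - 876/1320 = 0.336364.
Step 4: Under H0, t = rho * sqrt((n-2)/(1-rho^2)) = 1.0715 ~ t(9).
Step 5: Two-sided p-value from the t-distribution with 9 df = 0.311824.
Step 6: alpha = 0.05. fail to reject H0.

rho = 0.3364, p = 0.311824, fail to reject H0 at alpha = 0.05.


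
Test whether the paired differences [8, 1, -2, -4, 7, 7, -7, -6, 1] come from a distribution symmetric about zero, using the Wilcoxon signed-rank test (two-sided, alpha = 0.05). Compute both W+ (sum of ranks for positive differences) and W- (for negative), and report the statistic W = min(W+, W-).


Step 1: Drop any zero differences (none here) and take |d_i|.
|d| = [8, 1, 2, 4, 7, 7, 7, 6, 1]
Step 2: Midrank |d_i| (ties get averaged ranks).
ranks: |8|->9, |1|->1.5, |2|->3, |4|->4, |7|->7, |7|->7, |7|->7, |6|->5, |1|->1.5
Step 3: Attach original signs; sum ranks with positive sign and with negative sign.
W+ = 9 + 1.5 + 7 + 7 + 1.5 = 26
W- = 3 + 4 + 7 + 5 = 19
(Check: W+ + W- = 45 should equal n(n+1)/2 = 45.)
Step 4: Test statistic W = min(W+, W-) = 19.
Step 5: Ties in |d|, so use the tie-corrected normal approximation.
        E[W] = n(n+1)/4 = 9*10/4 = 22.5.
        Tie groups: |d|=1 (t=2), |d|=7 (t=3); sum(t^3 - t) = 30.
        Var[W] = n(n+1)(2n+1)/24 - sum(t^3-t)/48 = 1710/24 - 30/48 = 70.625.
        z = (W - E[W]) / sqrt(Var[W]) = (19 - 22.5) / 8.4039 = -0.4165.
        Two-sided p = 2*Phi(z) = 0.677063.
Step 6: alpha = 0.05. fail to reject H0.

W+ = 26, W- = 19, W = min = 19, p = 0.677063, fail to reject H0.


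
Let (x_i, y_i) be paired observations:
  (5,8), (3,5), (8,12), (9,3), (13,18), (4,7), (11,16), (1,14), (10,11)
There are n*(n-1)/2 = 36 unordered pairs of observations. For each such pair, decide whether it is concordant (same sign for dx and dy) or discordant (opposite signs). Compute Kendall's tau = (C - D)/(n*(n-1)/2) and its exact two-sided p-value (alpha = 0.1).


Step 1: Enumerate the 36 unordered pairs (i,j) with i<j and classify each by sign(x_j-x_i) * sign(y_j-y_i).
  (1,2):dx=-2,dy=-3->C; (1,3):dx=+3,dy=+4->C; (1,4):dx=+4,dy=-5->D; (1,5):dx=+8,dy=+10->C
  (1,6):dx=-1,dy=-1->C; (1,7):dx=+6,dy=+8->C; (1,8):dx=-4,dy=+6->D; (1,9):dx=+5,dy=+3->C
  (2,3):dx=+5,dy=+7->C; (2,4):dx=+6,dy=-2->D; (2,5):dx=+10,dy=+13->C; (2,6):dx=+1,dy=+2->C
  (2,7):dx=+8,dy=+11->C; (2,8):dx=-2,dy=+9->D; (2,9):dx=+7,dy=+6->C; (3,4):dx=+1,dy=-9->D
  (3,5):dx=+5,dy=+6->C; (3,6):dx=-4,dy=-5->C; (3,7):dx=+3,dy=+4->C; (3,8):dx=-7,dy=+2->D
  (3,9):dx=+2,dy=-1->D; (4,5):dx=+4,dy=+15->C; (4,6):dx=-5,dy=+4->D; (4,7):dx=+2,dy=+13->C
  (4,8):dx=-8,dy=+11->D; (4,9):dx=+1,dy=+8->C; (5,6):dx=-9,dy=-11->C; (5,7):dx=-2,dy=-2->C
  (5,8):dx=-12,dy=-4->C; (5,9):dx=-3,dy=-7->C; (6,7):dx=+7,dy=+9->C; (6,8):dx=-3,dy=+7->D
  (6,9):dx=+6,dy=+4->C; (7,8):dx=-10,dy=-2->C; (7,9):dx=-1,dy=-5->C; (8,9):dx=+9,dy=-3->D
Step 2: C = 25, D = 11, total pairs = 36.
Step 3: tau = (C - D)/(n(n-1)/2) = (25 - 11)/36 = 0.388889.
Step 4: Exact two-sided p-value (enumerate n! = 362880 permutations of y under H0): p = 0.180181.
Step 5: alpha = 0.1. fail to reject H0.

tau_b = 0.3889 (C=25, D=11), p = 0.180181, fail to reject H0.


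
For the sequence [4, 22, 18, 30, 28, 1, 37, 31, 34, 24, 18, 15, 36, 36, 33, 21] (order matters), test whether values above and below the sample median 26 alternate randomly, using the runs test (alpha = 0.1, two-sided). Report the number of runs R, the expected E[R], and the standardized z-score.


Step 1: Compute median = 26; label A = above, B = below.
Labels in order: BBBAABAAABBBAAAB  (n_A = 8, n_B = 8)
Step 2: Count runs R = 7.
Step 3: Under H0 (random ordering), E[R] = 2*n_A*n_B/(n_A+n_B) + 1 = 2*8*8/16 + 1 = 9.0000.
        Var[R] = 2*n_A*n_B*(2*n_A*n_B - n_A - n_B) / ((n_A+n_B)^2 * (n_A+n_B-1)) = 14336/3840 = 3.7333.
        SD[R] = 1.9322.
Step 4: Continuity-corrected z = (R + 0.5 - E[R]) / SD[R] = (7 + 0.5 - 9.0000) / 1.9322 = -0.7763.
Step 5: Two-sided p-value via normal approximation = 2*(1 - Phi(|z|)) = 0.437558.
Step 6: alpha = 0.1. fail to reject H0.

R = 7, z = -0.7763, p = 0.437558, fail to reject H0.


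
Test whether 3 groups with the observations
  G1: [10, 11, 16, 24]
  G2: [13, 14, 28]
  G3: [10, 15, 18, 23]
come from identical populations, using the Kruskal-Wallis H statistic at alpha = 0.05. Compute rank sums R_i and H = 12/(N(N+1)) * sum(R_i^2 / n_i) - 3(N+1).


Step 1: Combine all N = 11 observations and assign midranks.
sorted (value, group, rank): (10,G1,1.5), (10,G3,1.5), (11,G1,3), (13,G2,4), (14,G2,5), (15,G3,6), (16,G1,7), (18,G3,8), (23,G3,9), (24,G1,10), (28,G2,11)
Step 2: Sum ranks within each group.
R_1 = 21.5 (n_1 = 4)
R_2 = 20 (n_2 = 3)
R_3 = 24.5 (n_3 = 4)
Step 3: H = 12/(N(N+1)) * sum(R_i^2/n_i) - 3(N+1)
     = 12/(11*12) * (21.5^2/4 + 20^2/3 + 24.5^2/4) - 3*12
     = 0.090909 * 398.958 - 36
     = 0.268939.
Step 4: Ties present; correction factor C = 1 - 6/(11^3 - 11) = 0.995455. Corrected H = 0.268939 / 0.995455 = 0.270167.
Step 5: Under H0, H ~ chi^2(2); p-value = 0.873643.
Step 6: alpha = 0.05. fail to reject H0.

H = 0.2702, df = 2, p = 0.873643, fail to reject H0.


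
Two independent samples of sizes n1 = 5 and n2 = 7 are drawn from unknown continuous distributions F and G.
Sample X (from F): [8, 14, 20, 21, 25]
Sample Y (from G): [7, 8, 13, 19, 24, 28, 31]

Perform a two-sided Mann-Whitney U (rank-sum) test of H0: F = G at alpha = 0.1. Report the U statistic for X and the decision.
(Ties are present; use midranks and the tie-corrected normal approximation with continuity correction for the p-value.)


Step 1: Combine and sort all 12 observations; assign midranks.
sorted (value, group): (7,Y), (8,X), (8,Y), (13,Y), (14,X), (19,Y), (20,X), (21,X), (24,Y), (25,X), (28,Y), (31,Y)
ranks: 7->1, 8->2.5, 8->2.5, 13->4, 14->5, 19->6, 20->7, 21->8, 24->9, 25->10, 28->11, 31->12
Step 2: Rank sum for X: R1 = 2.5 + 5 + 7 + 8 + 10 = 32.5.
Step 3: U_X = R1 - n1(n1+1)/2 = 32.5 - 5*6/2 = 32.5 - 15 = 17.5.
       U_Y = n1*n2 - U_X = 35 - 17.5 = 17.5.
Step 4: Ties are present, so use the tie-corrected normal approximation (with continuity correction) for the p-value.
Step 5: p-value = 1.000000; compare to alpha = 0.1. fail to reject H0.

U_X = 17.5, p = 1.000000, fail to reject H0 at alpha = 0.1.


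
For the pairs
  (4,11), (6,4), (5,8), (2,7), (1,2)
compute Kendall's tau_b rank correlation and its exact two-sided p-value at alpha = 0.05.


Step 1: Enumerate the 10 unordered pairs (i,j) with i<j and classify each by sign(x_j-x_i) * sign(y_j-y_i).
  (1,2):dx=+2,dy=-7->D; (1,3):dx=+1,dy=-3->D; (1,4):dx=-2,dy=-4->C; (1,5):dx=-3,dy=-9->C
  (2,3):dx=-1,dy=+4->D; (2,4):dx=-4,dy=+3->D; (2,5):dx=-5,dy=-2->C; (3,4):dx=-3,dy=-1->C
  (3,5):dx=-4,dy=-6->C; (4,5):dx=-1,dy=-5->C
Step 2: C = 6, D = 4, total pairs = 10.
Step 3: tau = (C - D)/(n(n-1)/2) = (6 - 4)/10 = 0.200000.
Step 4: Exact two-sided p-value (enumerate n! = 120 permutations of y under H0): p = 0.816667.
Step 5: alpha = 0.05. fail to reject H0.

tau_b = 0.2000 (C=6, D=4), p = 0.816667, fail to reject H0.


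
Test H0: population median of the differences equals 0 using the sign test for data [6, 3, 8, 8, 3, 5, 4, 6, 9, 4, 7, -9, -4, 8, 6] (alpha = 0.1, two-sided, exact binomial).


Step 1: Discard zero differences. Original n = 15; n_eff = number of nonzero differences = 15.
Nonzero differences (with sign): +6, +3, +8, +8, +3, +5, +4, +6, +9, +4, +7, -9, -4, +8, +6
Step 2: Count signs: positive = 13, negative = 2.
Step 3: Under H0: P(positive) = 0.5, so the number of positives S ~ Bin(15, 0.5).
Step 4: Two-sided exact p-value = sum of Bin(15,0.5) probabilities at or below the observed probability = 0.007385.
Step 5: alpha = 0.1. reject H0.

n_eff = 15, pos = 13, neg = 2, p = 0.007385, reject H0.


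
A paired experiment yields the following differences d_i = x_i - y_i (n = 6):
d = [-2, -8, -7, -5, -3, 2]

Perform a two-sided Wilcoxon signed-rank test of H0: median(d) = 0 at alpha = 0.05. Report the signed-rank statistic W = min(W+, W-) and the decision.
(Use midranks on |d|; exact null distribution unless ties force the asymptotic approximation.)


Step 1: Drop any zero differences (none here) and take |d_i|.
|d| = [2, 8, 7, 5, 3, 2]
Step 2: Midrank |d_i| (ties get averaged ranks).
ranks: |2|->1.5, |8|->6, |7|->5, |5|->4, |3|->3, |2|->1.5
Step 3: Attach original signs; sum ranks with positive sign and with negative sign.
W+ = 1.5 = 1.5
W- = 1.5 + 6 + 5 + 4 + 3 = 19.5
(Check: W+ + W- = 21 should equal n(n+1)/2 = 21.)
Step 4: Test statistic W = min(W+, W-) = 1.5.
Step 5: Ties in |d|, so use the tie-corrected normal approximation.
        E[W] = n(n+1)/4 = 6*7/4 = 10.5.
        Tie groups: |d|=2 (t=2); sum(t^3 - t) = 6.
        Var[W] = n(n+1)(2n+1)/24 - sum(t^3-t)/48 = 546/24 - 6/48 = 22.625.
        z = (W - E[W]) / sqrt(Var[W]) = (1.5 - 10.5) / 4.7566 = -1.8921.
        Two-sided p = 2*Phi(z) = 0.058475.
Step 6: alpha = 0.05. fail to reject H0.

W+ = 1.5, W- = 19.5, W = min = 1.5, p = 0.058475, fail to reject H0.


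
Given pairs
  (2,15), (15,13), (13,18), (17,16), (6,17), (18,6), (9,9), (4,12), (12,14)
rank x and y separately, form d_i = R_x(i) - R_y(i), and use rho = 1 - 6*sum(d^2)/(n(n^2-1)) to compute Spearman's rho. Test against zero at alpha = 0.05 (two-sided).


Step 1: Rank x and y separately (midranks; no ties here).
rank(x): 2->1, 15->7, 13->6, 17->8, 6->3, 18->9, 9->4, 4->2, 12->5
rank(y): 15->6, 13->4, 18->9, 16->7, 17->8, 6->1, 9->2, 12->3, 14->5
Step 2: d_i = R_x(i) - R_y(i); compute d_i^2.
  (1-6)^2=25, (7-4)^2=9, (6-9)^2=9, (8-7)^2=1, (3-8)^2=25, (9-1)^2=64, (4-2)^2=4, (2-3)^2=1, (5-5)^2=0
sum(d^2) = 138.
Step 3: rho = 1 - 6*138 / (9*(9^2 - 1)) = 1 - 828/720 = -0.150000.
Step 4: Under H0, t = rho * sqrt((n-2)/(1-rho^2)) = -0.4014 ~ t(7).
Step 5: Two-sided p-value from the t-distribution with 7 df = 0.700094.
Step 6: alpha = 0.05. fail to reject H0.

rho = -0.1500, p = 0.700094, fail to reject H0 at alpha = 0.05.


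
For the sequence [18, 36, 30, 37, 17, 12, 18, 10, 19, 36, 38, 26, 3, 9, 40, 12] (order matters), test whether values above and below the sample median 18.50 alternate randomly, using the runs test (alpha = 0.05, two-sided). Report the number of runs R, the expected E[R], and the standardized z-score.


Step 1: Compute median = 18.50; label A = above, B = below.
Labels in order: BAAABBBBAAAABBAB  (n_A = 8, n_B = 8)
Step 2: Count runs R = 7.
Step 3: Under H0 (random ordering), E[R] = 2*n_A*n_B/(n_A+n_B) + 1 = 2*8*8/16 + 1 = 9.0000.
        Var[R] = 2*n_A*n_B*(2*n_A*n_B - n_A - n_B) / ((n_A+n_B)^2 * (n_A+n_B-1)) = 14336/3840 = 3.7333.
        SD[R] = 1.9322.
Step 4: Continuity-corrected z = (R + 0.5 - E[R]) / SD[R] = (7 + 0.5 - 9.0000) / 1.9322 = -0.7763.
Step 5: Two-sided p-value via normal approximation = 2*(1 - Phi(|z|)) = 0.437558.
Step 6: alpha = 0.05. fail to reject H0.

R = 7, z = -0.7763, p = 0.437558, fail to reject H0.
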